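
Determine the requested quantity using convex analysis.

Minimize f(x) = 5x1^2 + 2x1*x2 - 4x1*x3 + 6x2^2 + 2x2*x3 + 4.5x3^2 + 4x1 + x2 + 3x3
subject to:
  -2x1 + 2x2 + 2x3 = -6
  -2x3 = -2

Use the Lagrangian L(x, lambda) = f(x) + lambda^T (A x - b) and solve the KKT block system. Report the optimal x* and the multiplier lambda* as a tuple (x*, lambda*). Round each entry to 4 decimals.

Form the Lagrangian:
  L(x, lambda) = (1/2) x^T Q x + c^T x + lambda^T (A x - b)
Stationarity (grad_x L = 0): Q x + c + A^T lambda = 0.
Primal feasibility: A x = b.

This gives the KKT block system:
  [ Q   A^T ] [ x     ]   [-c ]
  [ A    0  ] [ lambda ] = [ b ]

Solving the linear system:
  x*      = (2.0385, -1.9615, 1)
  lambda* = (8.2308, 8.1923)
  f(x*)   = 37.4808

x* = (2.0385, -1.9615, 1), lambda* = (8.2308, 8.1923)


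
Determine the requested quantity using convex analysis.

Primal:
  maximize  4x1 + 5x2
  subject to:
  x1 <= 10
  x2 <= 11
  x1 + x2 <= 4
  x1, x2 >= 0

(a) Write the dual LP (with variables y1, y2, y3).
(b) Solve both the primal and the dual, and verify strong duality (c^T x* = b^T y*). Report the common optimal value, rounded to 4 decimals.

The standard primal-dual pair for 'max c^T x s.t. A x <= b, x >= 0' is:
  Dual:  min b^T y  s.t.  A^T y >= c,  y >= 0.

So the dual LP is:
  minimize  10y1 + 11y2 + 4y3
  subject to:
    y1 + y3 >= 4
    y2 + y3 >= 5
    y1, y2, y3 >= 0

Solving the primal: x* = (0, 4).
  primal value c^T x* = 20.
Solving the dual: y* = (0, 0, 5).
  dual value b^T y* = 20.
Strong duality: c^T x* = b^T y*. Confirmed.

20


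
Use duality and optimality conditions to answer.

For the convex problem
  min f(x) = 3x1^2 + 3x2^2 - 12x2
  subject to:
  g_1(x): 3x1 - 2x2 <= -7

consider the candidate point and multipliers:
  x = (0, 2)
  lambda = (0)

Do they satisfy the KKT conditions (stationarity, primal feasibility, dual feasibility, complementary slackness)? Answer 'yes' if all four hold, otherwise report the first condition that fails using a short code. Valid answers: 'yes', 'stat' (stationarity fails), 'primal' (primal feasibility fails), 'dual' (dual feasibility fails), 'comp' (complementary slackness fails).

Gradient of f: grad f(x) = Q x + c = (0, 0)
Constraint values g_i(x) = a_i^T x - b_i:
  g_1((0, 2)) = 3
Stationarity residual: grad f(x) + sum_i lambda_i a_i = (0, 0)
  -> stationarity OK
Primal feasibility (all g_i <= 0): FAILS
Dual feasibility (all lambda_i >= 0): OK
Complementary slackness (lambda_i * g_i(x) = 0 for all i): OK

Verdict: the first failing condition is primal_feasibility -> primal.

primal


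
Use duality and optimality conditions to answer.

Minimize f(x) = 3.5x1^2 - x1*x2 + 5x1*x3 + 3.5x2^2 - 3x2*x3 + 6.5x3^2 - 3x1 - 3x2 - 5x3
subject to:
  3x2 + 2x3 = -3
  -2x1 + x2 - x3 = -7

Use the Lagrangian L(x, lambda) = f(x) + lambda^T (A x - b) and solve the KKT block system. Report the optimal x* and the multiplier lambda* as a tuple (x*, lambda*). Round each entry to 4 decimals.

Form the Lagrangian:
  L(x, lambda) = (1/2) x^T Q x + c^T x + lambda^T (A x - b)
Stationarity (grad_x L = 0): Q x + c + A^T lambda = 0.
Primal feasibility: A x = b.

This gives the KKT block system:
  [ Q   A^T ] [ x     ]   [-c ]
  [ A    0  ] [ lambda ] = [ b ]

Solving the linear system:
  x*      = (3.3131, -0.7496, -0.3757)
  lambda* = (0.3005, 9.5313)
  f(x*)   = 30.9043

x* = (3.3131, -0.7496, -0.3757), lambda* = (0.3005, 9.5313)


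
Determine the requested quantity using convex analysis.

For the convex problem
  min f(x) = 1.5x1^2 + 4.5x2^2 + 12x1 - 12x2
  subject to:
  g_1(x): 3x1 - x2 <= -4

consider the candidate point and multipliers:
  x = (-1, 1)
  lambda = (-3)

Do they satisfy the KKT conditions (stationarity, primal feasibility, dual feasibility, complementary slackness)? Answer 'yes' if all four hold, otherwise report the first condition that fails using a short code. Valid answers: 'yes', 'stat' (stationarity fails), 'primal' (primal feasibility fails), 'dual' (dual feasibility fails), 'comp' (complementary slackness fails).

Gradient of f: grad f(x) = Q x + c = (9, -3)
Constraint values g_i(x) = a_i^T x - b_i:
  g_1((-1, 1)) = 0
Stationarity residual: grad f(x) + sum_i lambda_i a_i = (0, 0)
  -> stationarity OK
Primal feasibility (all g_i <= 0): OK
Dual feasibility (all lambda_i >= 0): FAILS
Complementary slackness (lambda_i * g_i(x) = 0 for all i): OK

Verdict: the first failing condition is dual_feasibility -> dual.

dual


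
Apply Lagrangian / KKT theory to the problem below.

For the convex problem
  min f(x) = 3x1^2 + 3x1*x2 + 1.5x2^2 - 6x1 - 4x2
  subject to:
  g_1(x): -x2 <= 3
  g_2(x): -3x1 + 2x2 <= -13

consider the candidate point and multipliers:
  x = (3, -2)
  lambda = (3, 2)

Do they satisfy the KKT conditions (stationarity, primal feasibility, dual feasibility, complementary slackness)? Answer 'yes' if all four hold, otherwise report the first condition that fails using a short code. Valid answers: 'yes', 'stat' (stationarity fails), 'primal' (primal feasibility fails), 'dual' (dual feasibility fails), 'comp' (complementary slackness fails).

Gradient of f: grad f(x) = Q x + c = (6, -1)
Constraint values g_i(x) = a_i^T x - b_i:
  g_1((3, -2)) = -1
  g_2((3, -2)) = 0
Stationarity residual: grad f(x) + sum_i lambda_i a_i = (0, 0)
  -> stationarity OK
Primal feasibility (all g_i <= 0): OK
Dual feasibility (all lambda_i >= 0): OK
Complementary slackness (lambda_i * g_i(x) = 0 for all i): FAILS

Verdict: the first failing condition is complementary_slackness -> comp.

comp


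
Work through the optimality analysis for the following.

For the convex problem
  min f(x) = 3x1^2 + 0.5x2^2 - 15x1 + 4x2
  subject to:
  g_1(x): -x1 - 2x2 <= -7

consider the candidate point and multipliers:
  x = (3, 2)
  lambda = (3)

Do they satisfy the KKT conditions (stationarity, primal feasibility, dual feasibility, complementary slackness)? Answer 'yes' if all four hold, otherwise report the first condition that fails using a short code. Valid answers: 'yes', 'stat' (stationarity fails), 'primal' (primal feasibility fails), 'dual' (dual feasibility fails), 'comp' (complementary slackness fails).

Gradient of f: grad f(x) = Q x + c = (3, 6)
Constraint values g_i(x) = a_i^T x - b_i:
  g_1((3, 2)) = 0
Stationarity residual: grad f(x) + sum_i lambda_i a_i = (0, 0)
  -> stationarity OK
Primal feasibility (all g_i <= 0): OK
Dual feasibility (all lambda_i >= 0): OK
Complementary slackness (lambda_i * g_i(x) = 0 for all i): OK

Verdict: yes, KKT holds.

yes


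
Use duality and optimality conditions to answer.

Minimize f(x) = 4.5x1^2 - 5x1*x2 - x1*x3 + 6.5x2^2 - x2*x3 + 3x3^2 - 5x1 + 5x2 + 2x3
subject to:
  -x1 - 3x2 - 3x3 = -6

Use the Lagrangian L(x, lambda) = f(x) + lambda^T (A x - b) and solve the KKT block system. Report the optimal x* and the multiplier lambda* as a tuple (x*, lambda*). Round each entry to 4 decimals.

Form the Lagrangian:
  L(x, lambda) = (1/2) x^T Q x + c^T x + lambda^T (A x - b)
Stationarity (grad_x L = 0): Q x + c + A^T lambda = 0.
Primal feasibility: A x = b.

This gives the KKT block system:
  [ Q   A^T ] [ x     ]   [-c ]
  [ A    0  ] [ lambda ] = [ b ]

Solving the linear system:
  x*      = (1.2293, 0.6214, 0.9689)
  lambda* = (1.9876)
  f(x*)   = 5.4118

x* = (1.2293, 0.6214, 0.9689), lambda* = (1.9876)


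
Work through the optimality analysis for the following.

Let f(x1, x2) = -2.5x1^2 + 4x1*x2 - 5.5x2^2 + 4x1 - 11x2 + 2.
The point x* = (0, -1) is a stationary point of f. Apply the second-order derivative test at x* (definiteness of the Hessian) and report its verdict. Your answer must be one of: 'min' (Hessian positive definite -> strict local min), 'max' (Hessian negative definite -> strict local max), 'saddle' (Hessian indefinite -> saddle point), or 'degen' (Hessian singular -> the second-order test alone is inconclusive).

Compute the Hessian H = grad^2 f:
  H = [[-5, 4], [4, -11]]
Verify stationarity: grad f(x*) = H x* + g = (0, 0).
Eigenvalues of H: -13, -3.
Both eigenvalues < 0, so H is negative definite -> x* is a strict local max.

max


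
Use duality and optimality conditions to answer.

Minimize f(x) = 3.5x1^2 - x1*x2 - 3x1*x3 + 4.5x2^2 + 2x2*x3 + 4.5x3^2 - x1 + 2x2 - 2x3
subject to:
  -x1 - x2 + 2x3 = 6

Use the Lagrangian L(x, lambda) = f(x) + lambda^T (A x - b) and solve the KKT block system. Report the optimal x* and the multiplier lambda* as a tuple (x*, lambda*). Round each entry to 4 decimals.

Form the Lagrangian:
  L(x, lambda) = (1/2) x^T Q x + c^T x + lambda^T (A x - b)
Stationarity (grad_x L = 0): Q x + c + A^T lambda = 0.
Primal feasibility: A x = b.

This gives the KKT block system:
  [ Q   A^T ] [ x     ]   [-c ]
  [ A    0  ] [ lambda ] = [ b ]

Solving the linear system:
  x*      = (-0.2158, -1.535, 2.1246)
  lambda* = (-7.3495)
  f(x*)   = 18.497

x* = (-0.2158, -1.535, 2.1246), lambda* = (-7.3495)


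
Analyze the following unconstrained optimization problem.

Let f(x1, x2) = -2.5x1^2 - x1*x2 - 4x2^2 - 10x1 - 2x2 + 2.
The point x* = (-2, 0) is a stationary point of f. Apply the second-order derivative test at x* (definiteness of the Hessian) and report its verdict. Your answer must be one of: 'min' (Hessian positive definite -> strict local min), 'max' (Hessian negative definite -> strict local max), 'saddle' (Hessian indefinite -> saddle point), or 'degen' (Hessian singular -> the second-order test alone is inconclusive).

Compute the Hessian H = grad^2 f:
  H = [[-5, -1], [-1, -8]]
Verify stationarity: grad f(x*) = H x* + g = (0, 0).
Eigenvalues of H: -8.3028, -4.6972.
Both eigenvalues < 0, so H is negative definite -> x* is a strict local max.

max


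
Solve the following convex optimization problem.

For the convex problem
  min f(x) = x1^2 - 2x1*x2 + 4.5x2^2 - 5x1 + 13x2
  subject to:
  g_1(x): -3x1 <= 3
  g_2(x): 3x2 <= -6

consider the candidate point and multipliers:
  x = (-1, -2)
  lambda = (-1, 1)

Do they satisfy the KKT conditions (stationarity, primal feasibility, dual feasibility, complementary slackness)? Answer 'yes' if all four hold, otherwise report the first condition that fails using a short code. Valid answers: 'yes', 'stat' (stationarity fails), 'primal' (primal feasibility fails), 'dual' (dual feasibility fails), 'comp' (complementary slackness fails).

Gradient of f: grad f(x) = Q x + c = (-3, -3)
Constraint values g_i(x) = a_i^T x - b_i:
  g_1((-1, -2)) = 0
  g_2((-1, -2)) = 0
Stationarity residual: grad f(x) + sum_i lambda_i a_i = (0, 0)
  -> stationarity OK
Primal feasibility (all g_i <= 0): OK
Dual feasibility (all lambda_i >= 0): FAILS
Complementary slackness (lambda_i * g_i(x) = 0 for all i): OK

Verdict: the first failing condition is dual_feasibility -> dual.

dual


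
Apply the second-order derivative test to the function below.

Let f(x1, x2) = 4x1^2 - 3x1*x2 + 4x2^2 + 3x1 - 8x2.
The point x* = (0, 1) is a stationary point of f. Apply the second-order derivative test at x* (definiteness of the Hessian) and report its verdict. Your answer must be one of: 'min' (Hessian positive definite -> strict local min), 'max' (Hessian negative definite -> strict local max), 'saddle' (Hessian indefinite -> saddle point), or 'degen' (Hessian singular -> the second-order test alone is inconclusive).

Compute the Hessian H = grad^2 f:
  H = [[8, -3], [-3, 8]]
Verify stationarity: grad f(x*) = H x* + g = (0, 0).
Eigenvalues of H: 5, 11.
Both eigenvalues > 0, so H is positive definite -> x* is a strict local min.

min


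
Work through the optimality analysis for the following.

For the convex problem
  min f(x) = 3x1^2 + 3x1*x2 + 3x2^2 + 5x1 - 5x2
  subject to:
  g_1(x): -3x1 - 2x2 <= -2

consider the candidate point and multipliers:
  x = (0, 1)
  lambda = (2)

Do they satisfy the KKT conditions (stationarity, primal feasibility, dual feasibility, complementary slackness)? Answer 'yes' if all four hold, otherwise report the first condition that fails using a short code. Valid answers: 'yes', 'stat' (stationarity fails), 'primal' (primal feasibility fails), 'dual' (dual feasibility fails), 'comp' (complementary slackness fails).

Gradient of f: grad f(x) = Q x + c = (8, 1)
Constraint values g_i(x) = a_i^T x - b_i:
  g_1((0, 1)) = 0
Stationarity residual: grad f(x) + sum_i lambda_i a_i = (2, -3)
  -> stationarity FAILS
Primal feasibility (all g_i <= 0): OK
Dual feasibility (all lambda_i >= 0): OK
Complementary slackness (lambda_i * g_i(x) = 0 for all i): OK

Verdict: the first failing condition is stationarity -> stat.

stat


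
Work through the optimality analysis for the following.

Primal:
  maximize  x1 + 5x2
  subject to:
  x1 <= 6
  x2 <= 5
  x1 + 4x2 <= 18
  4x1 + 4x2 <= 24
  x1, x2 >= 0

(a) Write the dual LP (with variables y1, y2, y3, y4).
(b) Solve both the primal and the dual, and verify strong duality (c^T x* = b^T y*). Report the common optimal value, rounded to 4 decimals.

The standard primal-dual pair for 'max c^T x s.t. A x <= b, x >= 0' is:
  Dual:  min b^T y  s.t.  A^T y >= c,  y >= 0.

So the dual LP is:
  minimize  6y1 + 5y2 + 18y3 + 24y4
  subject to:
    y1 + y3 + 4y4 >= 1
    y2 + 4y3 + 4y4 >= 5
    y1, y2, y3, y4 >= 0

Solving the primal: x* = (0, 4.5).
  primal value c^T x* = 22.5.
Solving the dual: y* = (0, 0, 1.25, 0).
  dual value b^T y* = 22.5.
Strong duality: c^T x* = b^T y*. Confirmed.

22.5


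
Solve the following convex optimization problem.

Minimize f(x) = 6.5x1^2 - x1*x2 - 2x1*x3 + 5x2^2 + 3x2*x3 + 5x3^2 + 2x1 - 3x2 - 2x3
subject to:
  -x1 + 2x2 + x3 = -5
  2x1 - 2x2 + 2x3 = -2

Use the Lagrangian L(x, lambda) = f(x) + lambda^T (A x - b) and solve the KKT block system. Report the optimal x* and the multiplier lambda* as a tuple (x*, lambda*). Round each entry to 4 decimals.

Form the Lagrangian:
  L(x, lambda) = (1/2) x^T Q x + c^T x + lambda^T (A x - b)
Stationarity (grad_x L = 0): Q x + c + A^T lambda = 0.
Primal feasibility: A x = b.

This gives the KKT block system:
  [ Q   A^T ] [ x     ]   [-c ]
  [ A    0  ] [ lambda ] = [ b ]

Solving the linear system:
  x*      = (-0.129, -1.4194, -2.2903)
  lambda* = (17.6129, 5.6452)
  f(x*)   = 53.9677

x* = (-0.129, -1.4194, -2.2903), lambda* = (17.6129, 5.6452)


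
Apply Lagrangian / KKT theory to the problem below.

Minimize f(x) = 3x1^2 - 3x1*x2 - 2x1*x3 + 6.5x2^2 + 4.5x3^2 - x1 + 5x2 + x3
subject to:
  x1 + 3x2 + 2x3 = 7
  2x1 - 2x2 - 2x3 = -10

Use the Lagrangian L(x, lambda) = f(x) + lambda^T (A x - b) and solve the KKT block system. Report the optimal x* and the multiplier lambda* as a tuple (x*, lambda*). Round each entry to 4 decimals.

Form the Lagrangian:
  L(x, lambda) = (1/2) x^T Q x + c^T x + lambda^T (A x - b)
Stationarity (grad_x L = 0): Q x + c + A^T lambda = 0.
Primal feasibility: A x = b.

This gives the KKT block system:
  [ Q   A^T ] [ x     ]   [-c ]
  [ A    0  ] [ lambda ] = [ b ]

Solving the linear system:
  x*      = (-1.4349, 1.3048, 2.2602)
  lambda* = (-2.0558, 10.0502)
  f(x*)   = 62.5558

x* = (-1.4349, 1.3048, 2.2602), lambda* = (-2.0558, 10.0502)


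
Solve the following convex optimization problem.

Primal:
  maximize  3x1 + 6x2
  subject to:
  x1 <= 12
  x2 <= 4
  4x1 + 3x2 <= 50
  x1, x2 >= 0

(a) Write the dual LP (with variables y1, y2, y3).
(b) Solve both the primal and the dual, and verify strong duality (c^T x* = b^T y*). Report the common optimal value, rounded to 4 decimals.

The standard primal-dual pair for 'max c^T x s.t. A x <= b, x >= 0' is:
  Dual:  min b^T y  s.t.  A^T y >= c,  y >= 0.

So the dual LP is:
  minimize  12y1 + 4y2 + 50y3
  subject to:
    y1 + 4y3 >= 3
    y2 + 3y3 >= 6
    y1, y2, y3 >= 0

Solving the primal: x* = (9.5, 4).
  primal value c^T x* = 52.5.
Solving the dual: y* = (0, 3.75, 0.75).
  dual value b^T y* = 52.5.
Strong duality: c^T x* = b^T y*. Confirmed.

52.5


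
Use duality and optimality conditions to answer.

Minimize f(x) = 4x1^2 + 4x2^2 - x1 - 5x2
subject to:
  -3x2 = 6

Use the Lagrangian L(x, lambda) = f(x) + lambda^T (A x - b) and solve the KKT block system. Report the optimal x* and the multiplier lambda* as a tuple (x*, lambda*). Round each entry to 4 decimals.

Form the Lagrangian:
  L(x, lambda) = (1/2) x^T Q x + c^T x + lambda^T (A x - b)
Stationarity (grad_x L = 0): Q x + c + A^T lambda = 0.
Primal feasibility: A x = b.

This gives the KKT block system:
  [ Q   A^T ] [ x     ]   [-c ]
  [ A    0  ] [ lambda ] = [ b ]

Solving the linear system:
  x*      = (0.125, -2)
  lambda* = (-7)
  f(x*)   = 25.9375

x* = (0.125, -2), lambda* = (-7)


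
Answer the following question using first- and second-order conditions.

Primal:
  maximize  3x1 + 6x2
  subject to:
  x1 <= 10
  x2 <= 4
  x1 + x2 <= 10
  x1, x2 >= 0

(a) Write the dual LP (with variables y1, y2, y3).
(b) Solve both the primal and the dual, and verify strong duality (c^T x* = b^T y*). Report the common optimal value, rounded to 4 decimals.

The standard primal-dual pair for 'max c^T x s.t. A x <= b, x >= 0' is:
  Dual:  min b^T y  s.t.  A^T y >= c,  y >= 0.

So the dual LP is:
  minimize  10y1 + 4y2 + 10y3
  subject to:
    y1 + y3 >= 3
    y2 + y3 >= 6
    y1, y2, y3 >= 0

Solving the primal: x* = (6, 4).
  primal value c^T x* = 42.
Solving the dual: y* = (0, 3, 3).
  dual value b^T y* = 42.
Strong duality: c^T x* = b^T y*. Confirmed.

42


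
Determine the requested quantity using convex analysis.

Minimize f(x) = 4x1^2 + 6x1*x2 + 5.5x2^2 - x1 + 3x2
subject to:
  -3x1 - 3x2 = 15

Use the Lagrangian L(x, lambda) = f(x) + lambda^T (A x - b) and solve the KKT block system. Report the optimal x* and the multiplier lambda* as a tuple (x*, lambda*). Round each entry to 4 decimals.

Form the Lagrangian:
  L(x, lambda) = (1/2) x^T Q x + c^T x + lambda^T (A x - b)
Stationarity (grad_x L = 0): Q x + c + A^T lambda = 0.
Primal feasibility: A x = b.

This gives the KKT block system:
  [ Q   A^T ] [ x     ]   [-c ]
  [ A    0  ] [ lambda ] = [ b ]

Solving the linear system:
  x*      = (-3, -2)
  lambda* = (-12.3333)
  f(x*)   = 91

x* = (-3, -2), lambda* = (-12.3333)


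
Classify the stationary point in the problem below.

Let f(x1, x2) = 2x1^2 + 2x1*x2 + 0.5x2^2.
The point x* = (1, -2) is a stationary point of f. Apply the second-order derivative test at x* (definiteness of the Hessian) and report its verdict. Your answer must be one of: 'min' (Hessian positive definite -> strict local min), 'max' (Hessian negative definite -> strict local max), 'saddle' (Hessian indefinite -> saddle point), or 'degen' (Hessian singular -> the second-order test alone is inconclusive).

Compute the Hessian H = grad^2 f:
  H = [[4, 2], [2, 1]]
Verify stationarity: grad f(x*) = H x* + g = (0, 0).
Eigenvalues of H: 0, 5.
H has a zero eigenvalue (singular; positive semidefinite but not definite), so H is neither positive definite, negative definite, nor indefinite. The second-order test alone is inconclusive -> degen.
(Indeed, f is constant along the null direction of H through x*, so x* is not a strict local extremum.)

degen


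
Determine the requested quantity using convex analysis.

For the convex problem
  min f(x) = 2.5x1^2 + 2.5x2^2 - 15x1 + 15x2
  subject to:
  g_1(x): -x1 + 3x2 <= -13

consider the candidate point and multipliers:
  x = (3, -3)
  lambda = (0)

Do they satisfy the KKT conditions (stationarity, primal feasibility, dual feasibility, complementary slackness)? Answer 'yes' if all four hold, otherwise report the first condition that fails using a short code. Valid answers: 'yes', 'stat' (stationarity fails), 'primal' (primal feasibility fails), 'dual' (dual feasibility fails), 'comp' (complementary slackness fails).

Gradient of f: grad f(x) = Q x + c = (0, 0)
Constraint values g_i(x) = a_i^T x - b_i:
  g_1((3, -3)) = 1
Stationarity residual: grad f(x) + sum_i lambda_i a_i = (0, 0)
  -> stationarity OK
Primal feasibility (all g_i <= 0): FAILS
Dual feasibility (all lambda_i >= 0): OK
Complementary slackness (lambda_i * g_i(x) = 0 for all i): OK

Verdict: the first failing condition is primal_feasibility -> primal.

primal


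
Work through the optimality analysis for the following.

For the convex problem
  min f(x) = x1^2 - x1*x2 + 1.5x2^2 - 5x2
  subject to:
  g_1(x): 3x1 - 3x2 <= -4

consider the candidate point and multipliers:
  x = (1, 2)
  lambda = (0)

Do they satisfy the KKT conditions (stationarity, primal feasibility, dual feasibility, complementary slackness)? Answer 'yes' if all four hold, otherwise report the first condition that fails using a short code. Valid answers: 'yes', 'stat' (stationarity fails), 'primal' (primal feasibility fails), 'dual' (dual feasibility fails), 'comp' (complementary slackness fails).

Gradient of f: grad f(x) = Q x + c = (0, 0)
Constraint values g_i(x) = a_i^T x - b_i:
  g_1((1, 2)) = 1
Stationarity residual: grad f(x) + sum_i lambda_i a_i = (0, 0)
  -> stationarity OK
Primal feasibility (all g_i <= 0): FAILS
Dual feasibility (all lambda_i >= 0): OK
Complementary slackness (lambda_i * g_i(x) = 0 for all i): OK

Verdict: the first failing condition is primal_feasibility -> primal.

primal


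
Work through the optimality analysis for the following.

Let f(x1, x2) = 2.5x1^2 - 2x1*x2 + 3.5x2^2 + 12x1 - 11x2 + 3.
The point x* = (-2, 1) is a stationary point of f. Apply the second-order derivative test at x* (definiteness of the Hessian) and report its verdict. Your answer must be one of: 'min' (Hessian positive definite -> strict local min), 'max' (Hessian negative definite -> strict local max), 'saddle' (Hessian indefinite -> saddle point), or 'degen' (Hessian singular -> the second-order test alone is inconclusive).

Compute the Hessian H = grad^2 f:
  H = [[5, -2], [-2, 7]]
Verify stationarity: grad f(x*) = H x* + g = (0, 0).
Eigenvalues of H: 3.7639, 8.2361.
Both eigenvalues > 0, so H is positive definite -> x* is a strict local min.

min


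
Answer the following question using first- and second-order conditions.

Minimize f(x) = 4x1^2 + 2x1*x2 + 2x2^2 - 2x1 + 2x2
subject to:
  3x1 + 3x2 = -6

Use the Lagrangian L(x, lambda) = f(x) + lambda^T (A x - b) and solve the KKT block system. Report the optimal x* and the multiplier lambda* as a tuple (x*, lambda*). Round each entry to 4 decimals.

Form the Lagrangian:
  L(x, lambda) = (1/2) x^T Q x + c^T x + lambda^T (A x - b)
Stationarity (grad_x L = 0): Q x + c + A^T lambda = 0.
Primal feasibility: A x = b.

This gives the KKT block system:
  [ Q   A^T ] [ x     ]   [-c ]
  [ A    0  ] [ lambda ] = [ b ]

Solving the linear system:
  x*      = (0, -2)
  lambda* = (2)
  f(x*)   = 4

x* = (0, -2), lambda* = (2)


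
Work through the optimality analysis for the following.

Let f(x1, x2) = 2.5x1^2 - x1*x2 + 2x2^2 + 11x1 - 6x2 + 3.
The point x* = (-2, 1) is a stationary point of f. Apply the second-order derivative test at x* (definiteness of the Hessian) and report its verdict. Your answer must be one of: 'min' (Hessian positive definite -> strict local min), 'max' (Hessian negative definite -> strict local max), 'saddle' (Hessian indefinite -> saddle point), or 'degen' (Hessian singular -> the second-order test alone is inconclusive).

Compute the Hessian H = grad^2 f:
  H = [[5, -1], [-1, 4]]
Verify stationarity: grad f(x*) = H x* + g = (0, 0).
Eigenvalues of H: 3.382, 5.618.
Both eigenvalues > 0, so H is positive definite -> x* is a strict local min.

min


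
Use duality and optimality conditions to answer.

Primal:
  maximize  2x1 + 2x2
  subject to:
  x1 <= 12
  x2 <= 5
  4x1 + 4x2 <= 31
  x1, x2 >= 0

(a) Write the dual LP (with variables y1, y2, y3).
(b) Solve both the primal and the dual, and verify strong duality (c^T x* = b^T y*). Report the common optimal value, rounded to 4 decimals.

The standard primal-dual pair for 'max c^T x s.t. A x <= b, x >= 0' is:
  Dual:  min b^T y  s.t.  A^T y >= c,  y >= 0.

So the dual LP is:
  minimize  12y1 + 5y2 + 31y3
  subject to:
    y1 + 4y3 >= 2
    y2 + 4y3 >= 2
    y1, y2, y3 >= 0

Solving the primal: x* = (7.75, 0).
  primal value c^T x* = 15.5.
Solving the dual: y* = (0, 0, 0.5).
  dual value b^T y* = 15.5.
Strong duality: c^T x* = b^T y*. Confirmed.

15.5


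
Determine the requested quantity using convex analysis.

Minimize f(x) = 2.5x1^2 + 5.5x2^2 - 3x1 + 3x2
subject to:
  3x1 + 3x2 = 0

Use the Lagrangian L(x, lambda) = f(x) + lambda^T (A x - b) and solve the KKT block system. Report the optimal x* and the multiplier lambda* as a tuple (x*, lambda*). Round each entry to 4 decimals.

Form the Lagrangian:
  L(x, lambda) = (1/2) x^T Q x + c^T x + lambda^T (A x - b)
Stationarity (grad_x L = 0): Q x + c + A^T lambda = 0.
Primal feasibility: A x = b.

This gives the KKT block system:
  [ Q   A^T ] [ x     ]   [-c ]
  [ A    0  ] [ lambda ] = [ b ]

Solving the linear system:
  x*      = (0.375, -0.375)
  lambda* = (0.375)
  f(x*)   = -1.125

x* = (0.375, -0.375), lambda* = (0.375)


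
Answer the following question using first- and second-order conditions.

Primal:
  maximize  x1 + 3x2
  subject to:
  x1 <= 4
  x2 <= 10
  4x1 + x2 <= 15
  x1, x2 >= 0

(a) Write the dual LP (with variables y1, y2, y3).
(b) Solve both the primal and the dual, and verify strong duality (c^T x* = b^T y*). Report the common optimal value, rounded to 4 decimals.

The standard primal-dual pair for 'max c^T x s.t. A x <= b, x >= 0' is:
  Dual:  min b^T y  s.t.  A^T y >= c,  y >= 0.

So the dual LP is:
  minimize  4y1 + 10y2 + 15y3
  subject to:
    y1 + 4y3 >= 1
    y2 + y3 >= 3
    y1, y2, y3 >= 0

Solving the primal: x* = (1.25, 10).
  primal value c^T x* = 31.25.
Solving the dual: y* = (0, 2.75, 0.25).
  dual value b^T y* = 31.25.
Strong duality: c^T x* = b^T y*. Confirmed.

31.25


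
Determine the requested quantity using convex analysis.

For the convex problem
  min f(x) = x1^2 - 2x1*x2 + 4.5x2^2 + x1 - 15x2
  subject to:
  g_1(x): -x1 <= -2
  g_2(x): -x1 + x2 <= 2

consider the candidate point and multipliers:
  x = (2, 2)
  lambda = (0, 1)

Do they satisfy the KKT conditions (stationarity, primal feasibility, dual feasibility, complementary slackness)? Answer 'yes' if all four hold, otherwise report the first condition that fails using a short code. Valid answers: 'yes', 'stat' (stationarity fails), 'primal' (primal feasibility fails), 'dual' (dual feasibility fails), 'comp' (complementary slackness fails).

Gradient of f: grad f(x) = Q x + c = (1, -1)
Constraint values g_i(x) = a_i^T x - b_i:
  g_1((2, 2)) = 0
  g_2((2, 2)) = -2
Stationarity residual: grad f(x) + sum_i lambda_i a_i = (0, 0)
  -> stationarity OK
Primal feasibility (all g_i <= 0): OK
Dual feasibility (all lambda_i >= 0): OK
Complementary slackness (lambda_i * g_i(x) = 0 for all i): FAILS

Verdict: the first failing condition is complementary_slackness -> comp.

comp


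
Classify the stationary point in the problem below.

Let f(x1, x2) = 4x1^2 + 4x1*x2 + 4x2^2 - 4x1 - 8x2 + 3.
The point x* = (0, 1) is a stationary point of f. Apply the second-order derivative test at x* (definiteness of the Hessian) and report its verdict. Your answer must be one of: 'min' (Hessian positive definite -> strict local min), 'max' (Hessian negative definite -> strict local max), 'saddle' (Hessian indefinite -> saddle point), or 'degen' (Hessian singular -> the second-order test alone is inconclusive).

Compute the Hessian H = grad^2 f:
  H = [[8, 4], [4, 8]]
Verify stationarity: grad f(x*) = H x* + g = (0, 0).
Eigenvalues of H: 4, 12.
Both eigenvalues > 0, so H is positive definite -> x* is a strict local min.

min


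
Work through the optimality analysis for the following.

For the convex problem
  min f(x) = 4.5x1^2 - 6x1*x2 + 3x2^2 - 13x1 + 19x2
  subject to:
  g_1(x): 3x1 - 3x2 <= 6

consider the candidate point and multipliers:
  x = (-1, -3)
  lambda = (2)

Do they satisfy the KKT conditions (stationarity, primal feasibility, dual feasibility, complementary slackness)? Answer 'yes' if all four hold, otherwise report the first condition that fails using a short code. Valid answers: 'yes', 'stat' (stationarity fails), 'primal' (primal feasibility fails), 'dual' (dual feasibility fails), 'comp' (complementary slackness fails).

Gradient of f: grad f(x) = Q x + c = (-4, 7)
Constraint values g_i(x) = a_i^T x - b_i:
  g_1((-1, -3)) = 0
Stationarity residual: grad f(x) + sum_i lambda_i a_i = (2, 1)
  -> stationarity FAILS
Primal feasibility (all g_i <= 0): OK
Dual feasibility (all lambda_i >= 0): OK
Complementary slackness (lambda_i * g_i(x) = 0 for all i): OK

Verdict: the first failing condition is stationarity -> stat.

stat


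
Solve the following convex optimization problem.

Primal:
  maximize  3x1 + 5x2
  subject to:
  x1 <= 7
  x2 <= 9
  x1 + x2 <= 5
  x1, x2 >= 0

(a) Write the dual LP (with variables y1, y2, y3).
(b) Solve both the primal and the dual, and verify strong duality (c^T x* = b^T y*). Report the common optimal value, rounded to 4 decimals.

The standard primal-dual pair for 'max c^T x s.t. A x <= b, x >= 0' is:
  Dual:  min b^T y  s.t.  A^T y >= c,  y >= 0.

So the dual LP is:
  minimize  7y1 + 9y2 + 5y3
  subject to:
    y1 + y3 >= 3
    y2 + y3 >= 5
    y1, y2, y3 >= 0

Solving the primal: x* = (0, 5).
  primal value c^T x* = 25.
Solving the dual: y* = (0, 0, 5).
  dual value b^T y* = 25.
Strong duality: c^T x* = b^T y*. Confirmed.

25


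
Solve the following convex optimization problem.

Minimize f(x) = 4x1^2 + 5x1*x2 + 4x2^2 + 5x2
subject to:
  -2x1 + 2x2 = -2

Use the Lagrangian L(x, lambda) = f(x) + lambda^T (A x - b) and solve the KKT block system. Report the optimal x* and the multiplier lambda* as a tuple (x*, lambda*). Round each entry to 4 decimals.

Form the Lagrangian:
  L(x, lambda) = (1/2) x^T Q x + c^T x + lambda^T (A x - b)
Stationarity (grad_x L = 0): Q x + c + A^T lambda = 0.
Primal feasibility: A x = b.

This gives the KKT block system:
  [ Q   A^T ] [ x     ]   [-c ]
  [ A    0  ] [ lambda ] = [ b ]

Solving the linear system:
  x*      = (0.3077, -0.6923)
  lambda* = (-0.5)
  f(x*)   = -2.2308

x* = (0.3077, -0.6923), lambda* = (-0.5)


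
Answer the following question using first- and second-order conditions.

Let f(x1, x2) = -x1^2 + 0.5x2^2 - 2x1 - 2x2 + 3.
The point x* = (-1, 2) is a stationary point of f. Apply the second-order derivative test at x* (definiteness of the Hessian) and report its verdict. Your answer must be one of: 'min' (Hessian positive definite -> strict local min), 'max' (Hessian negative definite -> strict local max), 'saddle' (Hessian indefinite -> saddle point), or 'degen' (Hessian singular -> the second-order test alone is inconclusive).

Compute the Hessian H = grad^2 f:
  H = [[-2, 0], [0, 1]]
Verify stationarity: grad f(x*) = H x* + g = (0, 0).
Eigenvalues of H: -2, 1.
Eigenvalues have mixed signs, so H is indefinite -> x* is a saddle point.

saddle


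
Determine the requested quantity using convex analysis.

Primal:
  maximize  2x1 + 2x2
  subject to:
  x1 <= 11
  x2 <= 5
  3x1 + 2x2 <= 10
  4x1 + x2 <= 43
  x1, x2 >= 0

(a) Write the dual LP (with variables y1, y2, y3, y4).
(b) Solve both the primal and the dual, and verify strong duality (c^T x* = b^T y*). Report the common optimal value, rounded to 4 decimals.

The standard primal-dual pair for 'max c^T x s.t. A x <= b, x >= 0' is:
  Dual:  min b^T y  s.t.  A^T y >= c,  y >= 0.

So the dual LP is:
  minimize  11y1 + 5y2 + 10y3 + 43y4
  subject to:
    y1 + 3y3 + 4y4 >= 2
    y2 + 2y3 + y4 >= 2
    y1, y2, y3, y4 >= 0

Solving the primal: x* = (0, 5).
  primal value c^T x* = 10.
Solving the dual: y* = (0, 0.6667, 0.6667, 0).
  dual value b^T y* = 10.
Strong duality: c^T x* = b^T y*. Confirmed.

10


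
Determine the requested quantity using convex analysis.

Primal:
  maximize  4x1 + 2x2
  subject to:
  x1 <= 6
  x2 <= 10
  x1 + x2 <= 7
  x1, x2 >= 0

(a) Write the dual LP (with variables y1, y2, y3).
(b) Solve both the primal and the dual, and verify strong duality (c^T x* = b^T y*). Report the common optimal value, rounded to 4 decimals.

The standard primal-dual pair for 'max c^T x s.t. A x <= b, x >= 0' is:
  Dual:  min b^T y  s.t.  A^T y >= c,  y >= 0.

So the dual LP is:
  minimize  6y1 + 10y2 + 7y3
  subject to:
    y1 + y3 >= 4
    y2 + y3 >= 2
    y1, y2, y3 >= 0

Solving the primal: x* = (6, 1).
  primal value c^T x* = 26.
Solving the dual: y* = (2, 0, 2).
  dual value b^T y* = 26.
Strong duality: c^T x* = b^T y*. Confirmed.

26


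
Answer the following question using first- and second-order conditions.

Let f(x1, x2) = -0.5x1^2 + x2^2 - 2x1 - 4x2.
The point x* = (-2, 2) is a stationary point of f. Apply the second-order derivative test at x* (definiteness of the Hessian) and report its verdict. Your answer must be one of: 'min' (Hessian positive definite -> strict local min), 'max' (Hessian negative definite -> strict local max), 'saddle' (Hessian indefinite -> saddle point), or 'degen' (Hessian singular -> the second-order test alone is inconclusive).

Compute the Hessian H = grad^2 f:
  H = [[-1, 0], [0, 2]]
Verify stationarity: grad f(x*) = H x* + g = (0, 0).
Eigenvalues of H: -1, 2.
Eigenvalues have mixed signs, so H is indefinite -> x* is a saddle point.

saddle


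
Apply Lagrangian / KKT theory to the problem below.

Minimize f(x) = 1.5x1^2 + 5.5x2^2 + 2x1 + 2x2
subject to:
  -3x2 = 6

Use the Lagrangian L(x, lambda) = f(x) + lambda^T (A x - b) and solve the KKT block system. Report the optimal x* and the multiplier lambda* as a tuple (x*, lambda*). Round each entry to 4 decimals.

Form the Lagrangian:
  L(x, lambda) = (1/2) x^T Q x + c^T x + lambda^T (A x - b)
Stationarity (grad_x L = 0): Q x + c + A^T lambda = 0.
Primal feasibility: A x = b.

This gives the KKT block system:
  [ Q   A^T ] [ x     ]   [-c ]
  [ A    0  ] [ lambda ] = [ b ]

Solving the linear system:
  x*      = (-0.6667, -2)
  lambda* = (-6.6667)
  f(x*)   = 17.3333

x* = (-0.6667, -2), lambda* = (-6.6667)


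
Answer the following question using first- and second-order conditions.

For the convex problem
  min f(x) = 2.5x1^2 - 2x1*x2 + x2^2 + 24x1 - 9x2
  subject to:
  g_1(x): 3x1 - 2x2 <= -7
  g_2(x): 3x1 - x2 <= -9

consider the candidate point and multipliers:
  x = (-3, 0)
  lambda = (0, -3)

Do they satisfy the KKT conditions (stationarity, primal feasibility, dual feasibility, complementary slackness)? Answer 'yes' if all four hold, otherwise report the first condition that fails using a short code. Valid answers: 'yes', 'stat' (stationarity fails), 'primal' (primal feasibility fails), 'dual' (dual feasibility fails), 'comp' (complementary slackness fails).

Gradient of f: grad f(x) = Q x + c = (9, -3)
Constraint values g_i(x) = a_i^T x - b_i:
  g_1((-3, 0)) = -2
  g_2((-3, 0)) = 0
Stationarity residual: grad f(x) + sum_i lambda_i a_i = (0, 0)
  -> stationarity OK
Primal feasibility (all g_i <= 0): OK
Dual feasibility (all lambda_i >= 0): FAILS
Complementary slackness (lambda_i * g_i(x) = 0 for all i): OK

Verdict: the first failing condition is dual_feasibility -> dual.

dual


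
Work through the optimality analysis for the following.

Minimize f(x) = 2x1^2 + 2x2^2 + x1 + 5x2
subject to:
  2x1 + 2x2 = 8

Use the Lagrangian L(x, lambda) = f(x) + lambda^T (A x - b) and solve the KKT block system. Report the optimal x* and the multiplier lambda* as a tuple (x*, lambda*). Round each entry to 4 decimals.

Form the Lagrangian:
  L(x, lambda) = (1/2) x^T Q x + c^T x + lambda^T (A x - b)
Stationarity (grad_x L = 0): Q x + c + A^T lambda = 0.
Primal feasibility: A x = b.

This gives the KKT block system:
  [ Q   A^T ] [ x     ]   [-c ]
  [ A    0  ] [ lambda ] = [ b ]

Solving the linear system:
  x*      = (2.5, 1.5)
  lambda* = (-5.5)
  f(x*)   = 27

x* = (2.5, 1.5), lambda* = (-5.5)


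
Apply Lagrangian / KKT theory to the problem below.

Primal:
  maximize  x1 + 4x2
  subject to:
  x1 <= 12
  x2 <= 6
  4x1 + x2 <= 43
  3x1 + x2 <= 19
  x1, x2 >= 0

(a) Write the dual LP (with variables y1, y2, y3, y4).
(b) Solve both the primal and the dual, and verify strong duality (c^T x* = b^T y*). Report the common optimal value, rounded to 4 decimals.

The standard primal-dual pair for 'max c^T x s.t. A x <= b, x >= 0' is:
  Dual:  min b^T y  s.t.  A^T y >= c,  y >= 0.

So the dual LP is:
  minimize  12y1 + 6y2 + 43y3 + 19y4
  subject to:
    y1 + 4y3 + 3y4 >= 1
    y2 + y3 + y4 >= 4
    y1, y2, y3, y4 >= 0

Solving the primal: x* = (4.3333, 6).
  primal value c^T x* = 28.3333.
Solving the dual: y* = (0, 3.6667, 0, 0.3333).
  dual value b^T y* = 28.3333.
Strong duality: c^T x* = b^T y*. Confirmed.

28.3333


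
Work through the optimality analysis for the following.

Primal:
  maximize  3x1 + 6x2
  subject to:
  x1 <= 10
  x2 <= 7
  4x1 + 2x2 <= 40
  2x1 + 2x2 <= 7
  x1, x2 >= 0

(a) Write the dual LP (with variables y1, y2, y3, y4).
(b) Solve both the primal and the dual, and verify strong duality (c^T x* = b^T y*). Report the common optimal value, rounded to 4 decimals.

The standard primal-dual pair for 'max c^T x s.t. A x <= b, x >= 0' is:
  Dual:  min b^T y  s.t.  A^T y >= c,  y >= 0.

So the dual LP is:
  minimize  10y1 + 7y2 + 40y3 + 7y4
  subject to:
    y1 + 4y3 + 2y4 >= 3
    y2 + 2y3 + 2y4 >= 6
    y1, y2, y3, y4 >= 0

Solving the primal: x* = (0, 3.5).
  primal value c^T x* = 21.
Solving the dual: y* = (0, 0, 0, 3).
  dual value b^T y* = 21.
Strong duality: c^T x* = b^T y*. Confirmed.

21


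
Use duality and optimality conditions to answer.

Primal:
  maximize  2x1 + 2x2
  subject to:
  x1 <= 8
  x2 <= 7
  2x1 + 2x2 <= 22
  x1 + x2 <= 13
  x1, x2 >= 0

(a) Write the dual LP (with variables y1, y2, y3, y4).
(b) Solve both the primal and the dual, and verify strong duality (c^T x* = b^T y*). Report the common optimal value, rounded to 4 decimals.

The standard primal-dual pair for 'max c^T x s.t. A x <= b, x >= 0' is:
  Dual:  min b^T y  s.t.  A^T y >= c,  y >= 0.

So the dual LP is:
  minimize  8y1 + 7y2 + 22y3 + 13y4
  subject to:
    y1 + 2y3 + y4 >= 2
    y2 + 2y3 + y4 >= 2
    y1, y2, y3, y4 >= 0

Solving the primal: x* = (4, 7).
  primal value c^T x* = 22.
Solving the dual: y* = (0, 0, 1, 0).
  dual value b^T y* = 22.
Strong duality: c^T x* = b^T y*. Confirmed.

22


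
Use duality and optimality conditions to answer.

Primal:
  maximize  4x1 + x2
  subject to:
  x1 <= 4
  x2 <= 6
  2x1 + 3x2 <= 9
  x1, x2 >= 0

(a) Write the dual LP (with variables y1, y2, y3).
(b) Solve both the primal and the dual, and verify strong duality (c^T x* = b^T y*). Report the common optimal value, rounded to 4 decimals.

The standard primal-dual pair for 'max c^T x s.t. A x <= b, x >= 0' is:
  Dual:  min b^T y  s.t.  A^T y >= c,  y >= 0.

So the dual LP is:
  minimize  4y1 + 6y2 + 9y3
  subject to:
    y1 + 2y3 >= 4
    y2 + 3y3 >= 1
    y1, y2, y3 >= 0

Solving the primal: x* = (4, 0.3333).
  primal value c^T x* = 16.3333.
Solving the dual: y* = (3.3333, 0, 0.3333).
  dual value b^T y* = 16.3333.
Strong duality: c^T x* = b^T y*. Confirmed.

16.3333


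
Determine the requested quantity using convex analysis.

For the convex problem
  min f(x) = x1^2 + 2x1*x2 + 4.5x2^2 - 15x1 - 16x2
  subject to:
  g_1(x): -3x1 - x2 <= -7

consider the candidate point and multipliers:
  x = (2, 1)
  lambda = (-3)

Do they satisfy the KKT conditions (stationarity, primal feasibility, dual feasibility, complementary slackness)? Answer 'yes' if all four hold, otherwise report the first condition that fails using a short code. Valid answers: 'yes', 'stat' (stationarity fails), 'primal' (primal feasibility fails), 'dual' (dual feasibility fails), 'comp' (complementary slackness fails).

Gradient of f: grad f(x) = Q x + c = (-9, -3)
Constraint values g_i(x) = a_i^T x - b_i:
  g_1((2, 1)) = 0
Stationarity residual: grad f(x) + sum_i lambda_i a_i = (0, 0)
  -> stationarity OK
Primal feasibility (all g_i <= 0): OK
Dual feasibility (all lambda_i >= 0): FAILS
Complementary slackness (lambda_i * g_i(x) = 0 for all i): OK

Verdict: the first failing condition is dual_feasibility -> dual.

dual


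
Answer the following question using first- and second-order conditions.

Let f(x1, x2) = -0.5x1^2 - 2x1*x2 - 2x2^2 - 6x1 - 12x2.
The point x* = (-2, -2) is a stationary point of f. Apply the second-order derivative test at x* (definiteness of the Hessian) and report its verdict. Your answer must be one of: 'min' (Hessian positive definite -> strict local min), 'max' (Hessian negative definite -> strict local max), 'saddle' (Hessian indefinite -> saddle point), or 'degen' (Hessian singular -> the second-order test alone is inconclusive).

Compute the Hessian H = grad^2 f:
  H = [[-1, -2], [-2, -4]]
Verify stationarity: grad f(x*) = H x* + g = (0, 0).
Eigenvalues of H: -5, 0.
H has a zero eigenvalue (singular; negative semidefinite but not definite), so H is neither positive definite, negative definite, nor indefinite. The second-order test alone is inconclusive -> degen.
(Indeed, f is constant along the null direction of H through x*, so x* is not a strict local extremum.)

degen
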